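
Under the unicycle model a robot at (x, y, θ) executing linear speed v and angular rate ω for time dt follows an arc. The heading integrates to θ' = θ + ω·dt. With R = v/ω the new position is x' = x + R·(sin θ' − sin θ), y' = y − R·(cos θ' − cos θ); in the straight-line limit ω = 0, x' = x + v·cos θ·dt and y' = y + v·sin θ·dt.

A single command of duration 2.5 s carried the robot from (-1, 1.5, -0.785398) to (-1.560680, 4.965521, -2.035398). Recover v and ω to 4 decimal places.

Δθ = -2.035398 − -0.785398 = -1.250000
ω = Δθ/dt = -1.250000/2.5 = -0.5000
R = −Δy/(cos θ' − cos θ) = 3.0000
v = R·ω = 3.0000·-0.5000 = -1.5000

v = -1.5000, ω = -0.5000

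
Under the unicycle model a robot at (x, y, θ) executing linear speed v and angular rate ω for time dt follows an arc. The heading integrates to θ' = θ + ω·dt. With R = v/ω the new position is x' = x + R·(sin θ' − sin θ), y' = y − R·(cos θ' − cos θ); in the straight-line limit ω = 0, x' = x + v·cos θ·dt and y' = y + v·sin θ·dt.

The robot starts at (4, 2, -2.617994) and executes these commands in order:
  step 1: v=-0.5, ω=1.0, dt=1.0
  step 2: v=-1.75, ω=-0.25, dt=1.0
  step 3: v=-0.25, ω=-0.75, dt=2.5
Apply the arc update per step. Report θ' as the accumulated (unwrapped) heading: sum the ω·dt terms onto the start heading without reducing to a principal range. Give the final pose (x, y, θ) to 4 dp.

(5.0558, 4.3063, -3.7430)

step 1: θ'=-1.6180 (R=-0.5000) → pose (4.2494, 2.4094, -1.6180)
step 2: θ'=-1.8680 (R=7.0000) → pose (4.5485, 4.1291, -1.8680)
step 3: θ'=-3.7430 (R=0.3333) → pose (5.0558, 4.3063, -3.7430)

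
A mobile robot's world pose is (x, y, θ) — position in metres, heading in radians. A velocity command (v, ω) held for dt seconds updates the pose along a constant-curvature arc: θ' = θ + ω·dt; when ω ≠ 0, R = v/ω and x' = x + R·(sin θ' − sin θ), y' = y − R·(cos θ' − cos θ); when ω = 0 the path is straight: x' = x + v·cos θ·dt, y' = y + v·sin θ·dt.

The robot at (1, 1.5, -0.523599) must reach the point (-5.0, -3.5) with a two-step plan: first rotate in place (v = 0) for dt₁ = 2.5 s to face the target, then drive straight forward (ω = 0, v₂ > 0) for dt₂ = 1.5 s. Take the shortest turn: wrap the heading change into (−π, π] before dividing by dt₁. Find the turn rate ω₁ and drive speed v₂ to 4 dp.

ω₁ = -0.7693, v₂ = 5.2068

heading to target = atan2(-3.5−1.5, -5−1) = -2.4469
Δθ = wrap(-2.4469 − -0.5236) = -1.9233; ω₁ = Δθ/dt₁ = -0.7693
distance = √((-5−1)² + (-3.5−1.5)²) = 7.8102; v₂ = distance/dt₂ = 5.2068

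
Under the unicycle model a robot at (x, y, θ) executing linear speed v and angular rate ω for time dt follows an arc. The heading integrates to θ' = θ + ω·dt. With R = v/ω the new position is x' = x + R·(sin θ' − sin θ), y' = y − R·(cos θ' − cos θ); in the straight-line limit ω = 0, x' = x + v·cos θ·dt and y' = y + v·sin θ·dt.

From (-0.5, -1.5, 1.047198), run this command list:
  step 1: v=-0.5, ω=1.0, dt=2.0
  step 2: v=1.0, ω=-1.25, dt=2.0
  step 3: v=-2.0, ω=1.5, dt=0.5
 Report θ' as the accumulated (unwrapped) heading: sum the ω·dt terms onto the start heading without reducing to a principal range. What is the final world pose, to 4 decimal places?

(-1.0450, -1.5465, 1.2972)

step 1: θ'=3.0472 (R=-0.5000) → pose (-0.1141, -2.2478, 3.0472)
step 2: θ'=0.5472 (R=-0.8000) → pose (-0.4549, -0.7681, 0.5472)
step 3: θ'=1.2972 (R=-1.3333) → pose (-1.0450, -1.5465, 1.2972)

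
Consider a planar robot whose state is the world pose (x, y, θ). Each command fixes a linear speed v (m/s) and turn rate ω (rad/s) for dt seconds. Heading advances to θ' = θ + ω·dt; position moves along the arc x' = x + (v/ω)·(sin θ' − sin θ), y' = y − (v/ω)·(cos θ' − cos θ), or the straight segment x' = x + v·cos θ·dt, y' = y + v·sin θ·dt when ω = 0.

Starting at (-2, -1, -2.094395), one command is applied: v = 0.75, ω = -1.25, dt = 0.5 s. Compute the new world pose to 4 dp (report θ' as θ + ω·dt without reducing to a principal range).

θ' = -2.0944 + -1.25·0.5 = -2.7194
R = v/ω = 0.75/-1.25 = -0.6000
x' = -2 + -0.6000·(sin -2.7194 − sin -2.0944) = -2.2738
y' = -1 − -0.6000·(cos -2.7194 − cos -2.0944) = -1.2473

(-2.2738, -1.2473, -2.7194)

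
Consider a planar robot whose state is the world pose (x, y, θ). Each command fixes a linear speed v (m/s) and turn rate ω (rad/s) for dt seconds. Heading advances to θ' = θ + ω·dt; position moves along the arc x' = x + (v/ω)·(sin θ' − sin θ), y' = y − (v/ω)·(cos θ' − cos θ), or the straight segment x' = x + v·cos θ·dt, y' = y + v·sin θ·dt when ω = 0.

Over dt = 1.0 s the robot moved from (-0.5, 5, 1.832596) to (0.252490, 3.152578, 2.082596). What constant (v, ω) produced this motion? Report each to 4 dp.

Δθ = 2.082596 − 1.832596 = 0.250000
ω = Δθ/dt = 0.250000/1.0 = 0.2500
R = −Δy/(cos θ' − cos θ) = -8.0000
v = R·ω = -8.0000·0.2500 = -2.0000

v = -2.0000, ω = 0.2500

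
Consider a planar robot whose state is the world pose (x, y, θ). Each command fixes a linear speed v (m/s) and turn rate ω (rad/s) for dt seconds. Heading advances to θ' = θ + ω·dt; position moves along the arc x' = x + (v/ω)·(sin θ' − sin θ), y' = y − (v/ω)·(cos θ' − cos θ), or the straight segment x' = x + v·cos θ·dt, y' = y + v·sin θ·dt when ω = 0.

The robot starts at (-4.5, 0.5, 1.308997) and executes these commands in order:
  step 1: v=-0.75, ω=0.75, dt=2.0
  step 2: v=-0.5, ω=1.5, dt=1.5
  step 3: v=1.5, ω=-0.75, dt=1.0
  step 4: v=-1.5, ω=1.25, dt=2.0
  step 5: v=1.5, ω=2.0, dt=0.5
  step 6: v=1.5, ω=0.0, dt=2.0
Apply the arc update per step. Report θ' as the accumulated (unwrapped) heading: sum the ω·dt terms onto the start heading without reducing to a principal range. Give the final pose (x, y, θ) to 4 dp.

(-4.6781, 3.3807, 7.8090)

step 1: θ'=2.8090 (R=-1.0000) → pose (-3.8606, -0.7040, 2.8090)
step 2: θ'=5.0590 (R=-0.3333) → pose (-3.4382, -0.2757, 5.0590)
step 3: θ'=4.3090 (R=-2.0000) → pose (-3.4798, -1.7402, 4.3090)
step 4: θ'=6.8090 (R=-1.2000) → pose (-5.1858, -0.2313, 6.8090)
step 5: θ'=7.8090 (R=0.7500) → pose (-4.8130, 0.3837, 7.8090)
step 6: θ'=7.8090 (straight) → pose (-4.6781, 3.3807, 7.8090)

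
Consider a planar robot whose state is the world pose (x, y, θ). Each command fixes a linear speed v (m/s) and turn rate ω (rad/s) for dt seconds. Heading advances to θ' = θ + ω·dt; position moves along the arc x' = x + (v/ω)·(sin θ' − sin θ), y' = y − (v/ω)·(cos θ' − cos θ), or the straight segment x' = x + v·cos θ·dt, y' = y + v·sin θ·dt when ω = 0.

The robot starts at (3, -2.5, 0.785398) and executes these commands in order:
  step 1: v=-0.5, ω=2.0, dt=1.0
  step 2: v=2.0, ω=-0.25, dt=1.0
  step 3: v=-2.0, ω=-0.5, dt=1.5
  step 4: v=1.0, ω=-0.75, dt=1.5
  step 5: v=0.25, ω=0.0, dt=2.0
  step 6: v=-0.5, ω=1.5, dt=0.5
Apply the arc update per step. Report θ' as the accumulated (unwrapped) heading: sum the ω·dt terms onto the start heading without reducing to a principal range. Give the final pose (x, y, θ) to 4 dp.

(3.7057, -2.9896, 1.4104)

step 1: θ'=2.7854 (R=-0.2500) → pose (3.0896, -2.9111, 2.7854)
step 2: θ'=2.5354 (R=-8.0000) → pose (1.3213, -1.9878, 2.5354)
step 3: θ'=1.7854 (R=4.0000) → pose (2.9506, -4.4233, 1.7854)
step 4: θ'=0.6604 (R=-1.3333) → pose (3.4354, -3.0863, 0.6604)
step 5: θ'=0.6604 (straight) → pose (3.8303, -2.7796, 0.6604)
step 6: θ'=1.4104 (R=-0.3333) → pose (3.7057, -2.9896, 1.4104)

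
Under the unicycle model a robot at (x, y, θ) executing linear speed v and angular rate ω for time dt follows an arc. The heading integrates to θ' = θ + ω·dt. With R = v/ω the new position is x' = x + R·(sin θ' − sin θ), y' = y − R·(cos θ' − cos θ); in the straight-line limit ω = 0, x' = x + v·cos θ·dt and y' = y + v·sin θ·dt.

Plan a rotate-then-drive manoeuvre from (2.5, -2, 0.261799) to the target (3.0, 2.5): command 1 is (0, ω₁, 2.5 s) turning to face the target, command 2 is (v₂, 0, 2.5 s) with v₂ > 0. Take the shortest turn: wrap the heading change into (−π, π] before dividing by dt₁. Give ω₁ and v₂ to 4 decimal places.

ω₁ = 0.4793, v₂ = 1.8111

heading to target = atan2(2.5−-2, 3−2.5) = 1.4601
Δθ = wrap(1.4601 − 0.2618) = 1.1983; ω₁ = Δθ/dt₁ = 0.4793
distance = √((3−2.5)² + (2.5−-2)²) = 4.5277; v₂ = distance/dt₂ = 1.8111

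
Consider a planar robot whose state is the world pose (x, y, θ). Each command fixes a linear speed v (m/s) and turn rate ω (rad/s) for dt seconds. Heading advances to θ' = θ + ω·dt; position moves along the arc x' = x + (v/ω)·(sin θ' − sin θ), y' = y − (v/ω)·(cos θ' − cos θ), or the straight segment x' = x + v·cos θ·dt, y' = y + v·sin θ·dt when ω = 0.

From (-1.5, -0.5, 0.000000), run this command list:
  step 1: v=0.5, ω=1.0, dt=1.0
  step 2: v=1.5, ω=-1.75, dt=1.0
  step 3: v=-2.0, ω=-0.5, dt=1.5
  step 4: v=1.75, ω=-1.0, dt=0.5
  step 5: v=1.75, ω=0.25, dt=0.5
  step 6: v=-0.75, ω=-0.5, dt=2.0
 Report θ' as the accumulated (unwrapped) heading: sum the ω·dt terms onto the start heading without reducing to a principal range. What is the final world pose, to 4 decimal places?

step 1: θ'=1.0000 (R=0.5000) → pose (-1.0793, -0.2702, 1.0000)
step 2: θ'=-0.7500 (R=-0.8571) → pose (0.2263, -0.1061, -0.7500)
step 3: θ'=-1.5000 (R=4.0000) → pose (-1.0372, 2.5377, -1.5000)
step 4: θ'=-2.0000 (R=-1.7500) → pose (-1.1915, 1.6857, -2.0000)
step 5: θ'=-1.8750 (R=7.0000) → pose (-1.5050, 0.8694, -1.8750)
step 6: θ'=-2.8750 (R=1.5000) → pose (-0.4691, 1.8671, -2.8750)

(-0.4691, 1.8671, -2.8750)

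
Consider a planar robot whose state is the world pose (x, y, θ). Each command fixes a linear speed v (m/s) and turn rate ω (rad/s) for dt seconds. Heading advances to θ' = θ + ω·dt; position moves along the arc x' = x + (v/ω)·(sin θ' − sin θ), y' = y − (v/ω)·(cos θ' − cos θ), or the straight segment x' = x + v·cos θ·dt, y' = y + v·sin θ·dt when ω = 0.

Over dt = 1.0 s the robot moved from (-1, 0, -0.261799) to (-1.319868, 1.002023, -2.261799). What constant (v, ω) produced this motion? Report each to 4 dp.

v = -1.2500, ω = -2.0000

Δθ = -2.261799 − -0.261799 = -2.000000
ω = Δθ/dt = -2.000000/1.0 = -2.0000
R = −Δy/(cos θ' − cos θ) = 0.6250
v = R·ω = 0.6250·-2.0000 = -1.2500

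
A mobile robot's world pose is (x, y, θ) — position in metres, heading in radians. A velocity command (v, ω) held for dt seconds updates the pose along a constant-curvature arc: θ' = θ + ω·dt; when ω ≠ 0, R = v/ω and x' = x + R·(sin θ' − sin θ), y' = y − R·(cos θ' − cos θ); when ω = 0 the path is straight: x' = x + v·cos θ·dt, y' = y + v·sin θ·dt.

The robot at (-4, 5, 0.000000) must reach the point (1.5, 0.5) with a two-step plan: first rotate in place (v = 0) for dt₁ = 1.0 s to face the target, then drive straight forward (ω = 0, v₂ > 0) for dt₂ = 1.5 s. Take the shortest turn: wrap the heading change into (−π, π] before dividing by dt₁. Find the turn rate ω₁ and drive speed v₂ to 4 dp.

heading to target = atan2(0.5−5, 1.5−-4) = -0.6857
Δθ = wrap(-0.6857 − 0.0000) = -0.6857; ω₁ = Δθ/dt₁ = -0.6857
distance = √((1.5−-4)² + (0.5−5)²) = 7.1063; v₂ = distance/dt₂ = 4.7376

ω₁ = -0.6857, v₂ = 4.7376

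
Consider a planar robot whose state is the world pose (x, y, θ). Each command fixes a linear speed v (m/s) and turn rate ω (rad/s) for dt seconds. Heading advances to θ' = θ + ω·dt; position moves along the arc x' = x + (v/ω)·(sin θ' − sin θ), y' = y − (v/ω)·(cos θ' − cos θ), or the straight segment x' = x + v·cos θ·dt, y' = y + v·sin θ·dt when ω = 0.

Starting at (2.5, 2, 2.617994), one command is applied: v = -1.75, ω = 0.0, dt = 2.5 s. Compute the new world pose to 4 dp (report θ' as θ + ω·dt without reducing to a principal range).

θ' = 2.6180 + 0.0·2.5 = 2.6180
ω = 0 → straight: x' = 2.5 + -1.75·cos(2.6180)·2.5 = 6.2889
y' = 2 + -1.75·sin(2.6180)·2.5 = -0.1875

(6.2889, -0.1875, 2.6180)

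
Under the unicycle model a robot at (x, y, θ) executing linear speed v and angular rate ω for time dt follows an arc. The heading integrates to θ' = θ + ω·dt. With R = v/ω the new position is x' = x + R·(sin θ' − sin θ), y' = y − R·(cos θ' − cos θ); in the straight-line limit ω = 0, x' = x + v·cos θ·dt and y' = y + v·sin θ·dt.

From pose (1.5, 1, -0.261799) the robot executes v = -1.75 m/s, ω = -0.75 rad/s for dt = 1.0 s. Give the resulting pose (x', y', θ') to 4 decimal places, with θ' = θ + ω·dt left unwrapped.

(0.1257, 2.0164, -1.0118)

θ' = -0.2618 + -0.75·1.0 = -1.0118
R = v/ω = -1.75/-0.75 = 2.3333
x' = 1.5 + 2.3333·(sin -1.0118 − sin -0.2618) = 0.1257
y' = 1 − 2.3333·(cos -1.0118 − cos -0.2618) = 2.0164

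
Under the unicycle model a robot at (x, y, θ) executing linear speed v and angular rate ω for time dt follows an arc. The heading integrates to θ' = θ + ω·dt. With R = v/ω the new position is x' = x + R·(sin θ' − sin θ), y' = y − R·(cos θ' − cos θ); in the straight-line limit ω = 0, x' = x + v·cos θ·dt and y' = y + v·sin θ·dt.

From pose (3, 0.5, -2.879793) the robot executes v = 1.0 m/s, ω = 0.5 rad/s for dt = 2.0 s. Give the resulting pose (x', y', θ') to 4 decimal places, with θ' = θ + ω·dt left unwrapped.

(1.6124, -0.8236, -1.8798)

θ' = -2.8798 + 0.5·2.0 = -1.8798
R = v/ω = 1.0/0.5 = 2.0000
x' = 3 + 2.0000·(sin -1.8798 − sin -2.8798) = 1.6124
y' = 0.5 − 2.0000·(cos -1.8798 − cos -2.8798) = -0.8236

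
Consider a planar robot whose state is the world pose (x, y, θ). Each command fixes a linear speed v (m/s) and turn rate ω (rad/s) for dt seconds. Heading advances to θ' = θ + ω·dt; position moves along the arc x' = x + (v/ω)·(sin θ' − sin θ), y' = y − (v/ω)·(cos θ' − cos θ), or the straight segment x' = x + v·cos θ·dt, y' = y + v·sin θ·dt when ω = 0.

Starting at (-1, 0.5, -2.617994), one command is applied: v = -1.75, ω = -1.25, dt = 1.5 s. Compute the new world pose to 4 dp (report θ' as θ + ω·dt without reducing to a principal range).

θ' = -2.6180 + -1.25·1.5 = -4.4930
R = v/ω = -1.75/-1.25 = 1.4000
x' = -1 + 1.4000·(sin -4.4930 − sin -2.6180) = 1.0664
y' = 0.5 − 1.4000·(cos -4.4930 − cos -2.6180) = -0.4077

(1.0664, -0.4077, -4.4930)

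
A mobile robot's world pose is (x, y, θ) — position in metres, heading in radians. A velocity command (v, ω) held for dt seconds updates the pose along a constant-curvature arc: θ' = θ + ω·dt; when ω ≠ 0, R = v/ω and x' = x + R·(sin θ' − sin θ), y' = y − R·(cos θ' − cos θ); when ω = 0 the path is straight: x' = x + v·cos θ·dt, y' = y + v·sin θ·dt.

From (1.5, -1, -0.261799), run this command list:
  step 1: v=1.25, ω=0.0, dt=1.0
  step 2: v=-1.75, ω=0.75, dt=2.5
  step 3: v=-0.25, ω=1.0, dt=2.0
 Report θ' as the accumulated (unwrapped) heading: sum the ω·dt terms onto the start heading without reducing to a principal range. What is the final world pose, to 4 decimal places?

step 1: θ'=-0.2618 (straight) → pose (2.7074, -1.3235, -0.2618)
step 2: θ'=1.6132 (R=-2.3333) → pose (-0.2277, -3.6763, 1.6132)
step 3: θ'=3.6132 (R=-0.2500) → pose (0.1356, -3.8884, 3.6132)

(0.1356, -3.8884, 3.6132)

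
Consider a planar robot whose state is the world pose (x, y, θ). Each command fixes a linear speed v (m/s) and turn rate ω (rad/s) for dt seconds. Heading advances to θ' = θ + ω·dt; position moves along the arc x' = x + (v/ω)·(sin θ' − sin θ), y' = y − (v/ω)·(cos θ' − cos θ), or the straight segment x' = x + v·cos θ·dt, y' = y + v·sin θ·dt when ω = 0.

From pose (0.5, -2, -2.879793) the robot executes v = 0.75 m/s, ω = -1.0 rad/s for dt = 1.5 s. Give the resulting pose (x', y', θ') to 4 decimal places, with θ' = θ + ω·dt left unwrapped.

(-0.4030, -1.5204, -4.3798)

θ' = -2.8798 + -1.0·1.5 = -4.3798
R = v/ω = 0.75/-1.0 = -0.7500
x' = 0.5 + -0.7500·(sin -4.3798 − sin -2.8798) = -0.4030
y' = -2 − -0.7500·(cos -4.3798 − cos -2.8798) = -1.5204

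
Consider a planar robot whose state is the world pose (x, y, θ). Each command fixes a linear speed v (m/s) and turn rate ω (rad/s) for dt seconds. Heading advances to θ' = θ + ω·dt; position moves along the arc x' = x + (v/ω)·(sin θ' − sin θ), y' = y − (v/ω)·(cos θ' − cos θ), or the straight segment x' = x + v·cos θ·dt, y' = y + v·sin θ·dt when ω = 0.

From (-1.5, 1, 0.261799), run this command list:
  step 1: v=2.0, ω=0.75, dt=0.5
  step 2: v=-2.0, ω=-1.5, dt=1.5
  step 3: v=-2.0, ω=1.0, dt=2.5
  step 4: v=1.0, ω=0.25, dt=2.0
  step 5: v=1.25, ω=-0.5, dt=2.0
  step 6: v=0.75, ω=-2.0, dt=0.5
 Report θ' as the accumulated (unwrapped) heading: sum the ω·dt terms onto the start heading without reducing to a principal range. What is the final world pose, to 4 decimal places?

(-3.5735, 7.5219, -0.6132)

step 1: θ'=0.6368 (R=2.6667) → pose (-0.6045, 1.4318, 0.6368)
step 2: θ'=-1.6132 (R=1.3333) → pose (-2.7295, 2.5603, -1.6132)
step 3: θ'=0.8868 (R=-2.0000) → pose (-6.2778, 3.9089, 0.8868)
step 4: θ'=1.3868 (R=4.0000) → pose (-5.4455, 5.7046, 1.3868)
step 5: θ'=0.3868 (R=-2.5000) → pose (-3.9308, 7.5625, 0.3868)
step 6: θ'=-0.6132 (R=-0.3750) → pose (-3.5735, 7.5219, -0.6132)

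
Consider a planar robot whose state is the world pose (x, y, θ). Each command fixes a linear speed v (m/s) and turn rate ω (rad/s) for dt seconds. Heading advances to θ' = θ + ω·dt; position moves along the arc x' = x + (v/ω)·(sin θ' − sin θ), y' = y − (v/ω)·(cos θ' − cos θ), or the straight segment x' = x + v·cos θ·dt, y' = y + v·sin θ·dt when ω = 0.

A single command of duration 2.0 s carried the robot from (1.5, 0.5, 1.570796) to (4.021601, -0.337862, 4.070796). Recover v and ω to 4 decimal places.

Δθ = 4.070796 − 1.570796 = 2.500000
ω = Δθ/dt = 2.500000/2.0 = 1.2500
R = Δx/(sin θ' − sin θ) = -1.4000
v = R·ω = -1.4000·1.2500 = -1.7500

v = -1.7500, ω = 1.2500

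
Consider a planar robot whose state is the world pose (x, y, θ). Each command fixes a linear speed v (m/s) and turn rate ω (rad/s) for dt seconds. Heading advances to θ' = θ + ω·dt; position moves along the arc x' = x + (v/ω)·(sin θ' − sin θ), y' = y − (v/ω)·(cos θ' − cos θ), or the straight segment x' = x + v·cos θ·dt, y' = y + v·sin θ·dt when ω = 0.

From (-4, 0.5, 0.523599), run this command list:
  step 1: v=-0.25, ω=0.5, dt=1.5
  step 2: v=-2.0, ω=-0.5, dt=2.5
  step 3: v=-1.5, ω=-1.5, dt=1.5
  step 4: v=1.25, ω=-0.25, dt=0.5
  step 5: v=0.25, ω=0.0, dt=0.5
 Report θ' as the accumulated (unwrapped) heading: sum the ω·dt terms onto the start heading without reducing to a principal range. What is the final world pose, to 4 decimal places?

step 1: θ'=1.2736 (R=-0.5000) → pose (-4.2281, 0.2134, 1.2736)
step 2: θ'=0.0236 (R=4.0000) → pose (-7.9583, -2.6141, 0.0236)
step 3: θ'=-2.2264 (R=1.0000) → pose (-8.7746, -1.0048, -2.2264)
step 4: θ'=-2.3514 (R=-5.0000) → pose (-9.1856, -1.4751, -2.3514)
step 5: θ'=-2.3514 (straight) → pose (-9.2735, -1.5639, -2.3514)

(-9.2735, -1.5639, -2.3514)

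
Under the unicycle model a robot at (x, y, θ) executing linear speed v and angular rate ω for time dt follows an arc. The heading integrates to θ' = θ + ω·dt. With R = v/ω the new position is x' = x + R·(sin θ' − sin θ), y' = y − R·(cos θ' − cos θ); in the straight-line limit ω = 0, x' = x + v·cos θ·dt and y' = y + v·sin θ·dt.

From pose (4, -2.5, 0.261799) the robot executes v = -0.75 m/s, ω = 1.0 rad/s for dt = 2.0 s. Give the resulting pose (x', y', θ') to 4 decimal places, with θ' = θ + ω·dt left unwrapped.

(3.6162, -3.7024, 2.2618)

θ' = 0.2618 + 1.0·2.0 = 2.2618
R = v/ω = -0.75/1.0 = -0.7500
x' = 4 + -0.7500·(sin 2.2618 − sin 0.2618) = 3.6162
y' = -2.5 − -0.7500·(cos 2.2618 − cos 0.2618) = -3.7024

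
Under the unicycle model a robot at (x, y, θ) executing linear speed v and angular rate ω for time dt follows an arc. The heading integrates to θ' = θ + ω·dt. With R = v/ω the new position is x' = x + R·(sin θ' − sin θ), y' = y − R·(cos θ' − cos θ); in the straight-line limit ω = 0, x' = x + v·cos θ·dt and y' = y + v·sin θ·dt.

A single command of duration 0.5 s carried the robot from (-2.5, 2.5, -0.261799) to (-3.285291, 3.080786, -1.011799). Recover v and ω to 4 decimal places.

Δθ = -1.011799 − -0.261799 = -0.750000
ω = Δθ/dt = -0.750000/0.5 = -1.5000
R = Δx/(sin θ' − sin θ) = 1.3333
v = R·ω = 1.3333·-1.5000 = -2.0000

v = -2.0000, ω = -1.5000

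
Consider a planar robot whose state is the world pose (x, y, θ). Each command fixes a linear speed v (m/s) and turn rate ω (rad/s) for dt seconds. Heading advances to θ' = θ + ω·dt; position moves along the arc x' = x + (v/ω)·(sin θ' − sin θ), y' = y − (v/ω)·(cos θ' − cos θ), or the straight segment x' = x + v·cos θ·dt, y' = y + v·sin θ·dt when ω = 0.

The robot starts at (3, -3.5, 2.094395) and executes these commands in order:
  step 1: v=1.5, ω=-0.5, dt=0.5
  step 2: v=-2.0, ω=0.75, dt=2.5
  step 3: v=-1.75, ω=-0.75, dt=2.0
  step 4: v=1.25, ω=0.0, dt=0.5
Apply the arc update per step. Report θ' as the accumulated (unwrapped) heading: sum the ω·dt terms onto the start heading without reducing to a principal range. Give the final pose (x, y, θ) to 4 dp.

(9.4900, -4.3708, 2.2194)

step 1: θ'=1.8444 (R=-3.0000) → pose (2.7097, -2.8106, 1.8444)
step 2: θ'=3.7194 (R=-2.6667) → pose (6.7336, -4.3238, 3.7194)
step 3: θ'=2.2194 (R=2.3333) → pose (9.8676, -4.8689, 2.2194)
step 4: θ'=2.2194 (straight) → pose (9.4900, -4.3708, 2.2194)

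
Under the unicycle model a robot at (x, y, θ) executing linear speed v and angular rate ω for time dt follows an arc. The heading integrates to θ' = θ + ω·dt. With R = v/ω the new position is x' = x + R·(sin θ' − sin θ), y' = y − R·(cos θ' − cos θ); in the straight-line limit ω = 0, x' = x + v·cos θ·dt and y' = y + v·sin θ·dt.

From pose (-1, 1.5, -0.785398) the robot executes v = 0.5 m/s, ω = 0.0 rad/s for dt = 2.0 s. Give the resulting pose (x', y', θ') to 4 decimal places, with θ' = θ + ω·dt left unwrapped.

(-0.2929, 0.7929, -0.7854)

θ' = -0.7854 + 0.0·2.0 = -0.7854
ω = 0 → straight: x' = -1 + 0.5·cos(-0.7854)·2.0 = -0.2929
y' = 1.5 + 0.5·sin(-0.7854)·2.0 = 0.7929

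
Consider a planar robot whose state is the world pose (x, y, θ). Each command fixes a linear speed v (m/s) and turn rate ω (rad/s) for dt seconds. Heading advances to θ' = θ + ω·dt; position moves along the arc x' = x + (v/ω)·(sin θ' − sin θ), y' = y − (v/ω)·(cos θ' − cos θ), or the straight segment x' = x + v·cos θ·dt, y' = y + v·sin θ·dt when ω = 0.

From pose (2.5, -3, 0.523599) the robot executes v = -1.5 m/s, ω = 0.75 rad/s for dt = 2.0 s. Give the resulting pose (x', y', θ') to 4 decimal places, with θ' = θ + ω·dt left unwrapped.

(1.7016, -5.6070, 2.0236)

θ' = 0.5236 + 0.75·2.0 = 2.0236
R = v/ω = -1.5/0.75 = -2.0000
x' = 2.5 + -2.0000·(sin 2.0236 − sin 0.5236) = 1.7016
y' = -3 − -2.0000·(cos 2.0236 − cos 0.5236) = -5.6070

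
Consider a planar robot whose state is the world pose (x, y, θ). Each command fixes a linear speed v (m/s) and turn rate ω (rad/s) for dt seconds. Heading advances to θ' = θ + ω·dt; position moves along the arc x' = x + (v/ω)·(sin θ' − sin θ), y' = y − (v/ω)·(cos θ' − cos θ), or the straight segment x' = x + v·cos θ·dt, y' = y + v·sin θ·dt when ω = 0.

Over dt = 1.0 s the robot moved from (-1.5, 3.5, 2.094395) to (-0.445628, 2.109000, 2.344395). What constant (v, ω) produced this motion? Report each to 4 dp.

Δθ = 2.344395 − 2.094395 = 0.250000
ω = Δθ/dt = 0.250000/1.0 = 0.2500
R = −Δy/(cos θ' − cos θ) = -7.0000
v = R·ω = -7.0000·0.2500 = -1.7500

v = -1.7500, ω = 0.2500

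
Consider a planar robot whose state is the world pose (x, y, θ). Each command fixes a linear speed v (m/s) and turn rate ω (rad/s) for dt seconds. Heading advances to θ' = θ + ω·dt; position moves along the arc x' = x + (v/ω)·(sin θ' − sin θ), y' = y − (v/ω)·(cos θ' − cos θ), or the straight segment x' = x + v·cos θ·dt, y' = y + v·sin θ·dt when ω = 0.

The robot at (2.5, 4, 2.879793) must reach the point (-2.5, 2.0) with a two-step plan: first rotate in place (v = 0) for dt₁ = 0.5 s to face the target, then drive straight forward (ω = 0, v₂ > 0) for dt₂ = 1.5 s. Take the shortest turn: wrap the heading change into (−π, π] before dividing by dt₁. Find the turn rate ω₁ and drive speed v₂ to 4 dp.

heading to target = atan2(2−4, -2.5−2.5) = -2.7611
Δθ = wrap(-2.7611 − 2.8798) = 0.6423; ω₁ = Δθ/dt₁ = 1.2846
distance = √((-2.5−2.5)² + (2−4)²) = 5.3852; v₂ = distance/dt₂ = 3.5901

ω₁ = 1.2846, v₂ = 3.5901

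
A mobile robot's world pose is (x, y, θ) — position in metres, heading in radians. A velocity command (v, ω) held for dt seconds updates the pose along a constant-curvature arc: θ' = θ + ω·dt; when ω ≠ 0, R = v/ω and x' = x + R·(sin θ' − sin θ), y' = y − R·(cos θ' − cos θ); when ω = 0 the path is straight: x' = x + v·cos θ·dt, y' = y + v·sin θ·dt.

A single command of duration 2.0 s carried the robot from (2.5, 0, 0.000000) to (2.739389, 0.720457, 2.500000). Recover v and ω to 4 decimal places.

v = 0.5000, ω = 1.2500

Δθ = 2.500000 − 0.000000 = 2.500000
ω = Δθ/dt = 2.500000/2.0 = 1.2500
R = −Δy/(cos θ' − cos θ) = 0.4000
v = R·ω = 0.4000·1.2500 = 0.5000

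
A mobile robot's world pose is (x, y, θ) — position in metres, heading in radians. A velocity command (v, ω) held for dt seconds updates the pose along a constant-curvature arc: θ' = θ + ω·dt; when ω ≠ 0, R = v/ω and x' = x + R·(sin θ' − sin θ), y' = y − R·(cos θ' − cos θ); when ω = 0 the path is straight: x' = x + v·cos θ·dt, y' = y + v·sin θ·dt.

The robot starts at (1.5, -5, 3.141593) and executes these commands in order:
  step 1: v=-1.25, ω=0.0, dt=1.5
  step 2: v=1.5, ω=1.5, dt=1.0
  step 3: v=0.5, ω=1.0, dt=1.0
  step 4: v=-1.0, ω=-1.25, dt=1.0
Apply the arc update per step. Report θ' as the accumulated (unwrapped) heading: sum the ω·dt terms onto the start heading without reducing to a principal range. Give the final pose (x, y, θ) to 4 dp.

step 1: θ'=3.1416 (straight) → pose (3.3750, -5.0000, 3.1416)
step 2: θ'=4.6416 (R=1.0000) → pose (2.3775, -5.9293, 4.6416)
step 3: θ'=5.6416 (R=0.5000) → pose (2.5770, -6.3652, 5.6416)
step 4: θ'=4.3916 (R=0.8000) → pose (2.2966, -5.4720, 4.3916)

(2.2966, -5.4720, 4.3916)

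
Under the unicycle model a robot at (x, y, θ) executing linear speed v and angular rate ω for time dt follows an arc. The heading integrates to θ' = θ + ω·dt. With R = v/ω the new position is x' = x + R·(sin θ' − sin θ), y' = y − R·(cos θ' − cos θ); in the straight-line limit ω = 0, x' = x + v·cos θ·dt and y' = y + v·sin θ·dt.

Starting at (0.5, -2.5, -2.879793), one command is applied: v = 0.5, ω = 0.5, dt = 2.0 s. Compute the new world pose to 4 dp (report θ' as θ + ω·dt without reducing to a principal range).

θ' = -2.8798 + 0.5·2.0 = -1.8798
R = v/ω = 0.5/0.5 = 1.0000
x' = 0.5 + 1.0000·(sin -1.8798 − sin -2.8798) = -0.1938
y' = -2.5 − 1.0000·(cos -1.8798 − cos -2.8798) = -3.1618

(-0.1938, -3.1618, -1.8798)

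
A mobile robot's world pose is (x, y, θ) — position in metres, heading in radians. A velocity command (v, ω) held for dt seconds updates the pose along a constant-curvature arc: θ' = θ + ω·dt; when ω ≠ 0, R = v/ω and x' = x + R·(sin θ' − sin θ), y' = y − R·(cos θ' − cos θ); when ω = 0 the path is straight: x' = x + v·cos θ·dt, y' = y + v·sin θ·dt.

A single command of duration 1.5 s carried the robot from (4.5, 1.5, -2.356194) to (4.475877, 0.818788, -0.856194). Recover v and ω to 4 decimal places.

Δθ = -0.856194 − -2.356194 = 1.500000
ω = Δθ/dt = 1.500000/1.5 = 1.0000
R = −Δy/(cos θ' − cos θ) = 0.5000
v = R·ω = 0.5000·1.0000 = 0.5000

v = 0.5000, ω = 1.0000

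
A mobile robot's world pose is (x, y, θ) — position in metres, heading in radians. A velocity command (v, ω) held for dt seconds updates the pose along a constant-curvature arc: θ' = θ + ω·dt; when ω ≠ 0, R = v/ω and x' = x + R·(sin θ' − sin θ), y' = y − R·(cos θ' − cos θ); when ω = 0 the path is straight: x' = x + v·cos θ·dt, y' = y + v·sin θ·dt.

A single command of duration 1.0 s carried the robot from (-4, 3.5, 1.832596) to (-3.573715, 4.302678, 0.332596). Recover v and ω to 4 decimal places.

v = 1.0000, ω = -1.5000

Δθ = 0.332596 − 1.832596 = -1.500000
ω = Δθ/dt = -1.500000/1.0 = -1.5000
R = −Δy/(cos θ' − cos θ) = -0.6667
v = R·ω = -0.6667·-1.5000 = 1.0000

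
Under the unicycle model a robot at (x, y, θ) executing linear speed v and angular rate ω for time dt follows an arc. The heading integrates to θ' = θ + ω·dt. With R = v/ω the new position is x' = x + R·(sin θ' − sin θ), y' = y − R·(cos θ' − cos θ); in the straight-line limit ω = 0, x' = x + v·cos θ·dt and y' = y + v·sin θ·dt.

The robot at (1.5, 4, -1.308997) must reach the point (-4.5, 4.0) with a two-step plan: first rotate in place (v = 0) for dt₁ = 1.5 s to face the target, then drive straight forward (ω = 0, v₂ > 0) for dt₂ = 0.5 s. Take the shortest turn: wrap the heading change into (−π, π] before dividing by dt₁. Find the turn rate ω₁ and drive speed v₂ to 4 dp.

heading to target = atan2(4−4, -4.5−1.5) = 3.1416
Δθ = wrap(3.1416 − -1.3090) = -1.8326; ω₁ = Δθ/dt₁ = -1.2217
distance = √((-4.5−1.5)² + (4−4)²) = 6.0000; v₂ = distance/dt₂ = 12.0000

ω₁ = -1.2217, v₂ = 12.0000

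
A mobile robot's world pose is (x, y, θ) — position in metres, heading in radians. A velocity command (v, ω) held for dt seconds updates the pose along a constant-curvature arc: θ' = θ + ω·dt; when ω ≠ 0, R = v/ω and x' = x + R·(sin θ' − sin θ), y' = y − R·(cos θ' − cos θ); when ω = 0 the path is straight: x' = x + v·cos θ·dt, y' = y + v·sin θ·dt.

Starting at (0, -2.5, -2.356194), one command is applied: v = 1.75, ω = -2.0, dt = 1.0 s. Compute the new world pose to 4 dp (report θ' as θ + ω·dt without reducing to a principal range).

θ' = -2.3562 + -2.0·1.0 = -4.3562
R = v/ω = 1.75/-2.0 = -0.8750
x' = 0 + -0.8750·(sin -4.3562 − sin -2.3562) = -1.4388
y' = -2.5 − -0.8750·(cos -4.3562 − cos -2.3562) = -2.1864

(-1.4388, -2.1864, -4.3562)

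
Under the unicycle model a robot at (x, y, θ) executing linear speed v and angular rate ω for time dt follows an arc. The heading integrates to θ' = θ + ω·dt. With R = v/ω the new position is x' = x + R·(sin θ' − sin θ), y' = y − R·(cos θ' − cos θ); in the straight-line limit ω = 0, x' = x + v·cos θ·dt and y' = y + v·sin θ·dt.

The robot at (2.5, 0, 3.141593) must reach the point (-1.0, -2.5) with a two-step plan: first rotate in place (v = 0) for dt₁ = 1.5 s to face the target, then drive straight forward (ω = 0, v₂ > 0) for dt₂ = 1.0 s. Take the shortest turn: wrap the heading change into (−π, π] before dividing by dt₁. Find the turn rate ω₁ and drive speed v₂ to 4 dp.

heading to target = atan2(-2.5−0, -1−2.5) = -2.5213
Δθ = wrap(-2.5213 − 3.1416) = 0.6202; ω₁ = Δθ/dt₁ = 0.4135
distance = √((-1−2.5)² + (-2.5−0)²) = 4.3012; v₂ = distance/dt₂ = 4.3012

ω₁ = 0.4135, v₂ = 4.3012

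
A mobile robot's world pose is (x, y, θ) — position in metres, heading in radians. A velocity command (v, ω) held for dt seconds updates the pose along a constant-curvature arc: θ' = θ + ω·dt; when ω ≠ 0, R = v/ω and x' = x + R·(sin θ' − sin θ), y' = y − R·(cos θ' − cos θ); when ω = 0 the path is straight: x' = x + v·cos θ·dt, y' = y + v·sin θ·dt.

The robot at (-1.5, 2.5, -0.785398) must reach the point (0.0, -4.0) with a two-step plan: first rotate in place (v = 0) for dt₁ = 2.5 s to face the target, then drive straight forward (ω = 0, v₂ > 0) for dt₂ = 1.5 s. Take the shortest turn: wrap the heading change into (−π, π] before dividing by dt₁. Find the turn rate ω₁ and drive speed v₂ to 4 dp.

ω₁ = -0.2234, v₂ = 4.4472

heading to target = atan2(-4−2.5, 0−-1.5) = -1.3440
Δθ = wrap(-1.3440 − -0.7854) = -0.5586; ω₁ = Δθ/dt₁ = -0.2234
distance = √((0−-1.5)² + (-4−2.5)²) = 6.6708; v₂ = distance/dt₂ = 4.4472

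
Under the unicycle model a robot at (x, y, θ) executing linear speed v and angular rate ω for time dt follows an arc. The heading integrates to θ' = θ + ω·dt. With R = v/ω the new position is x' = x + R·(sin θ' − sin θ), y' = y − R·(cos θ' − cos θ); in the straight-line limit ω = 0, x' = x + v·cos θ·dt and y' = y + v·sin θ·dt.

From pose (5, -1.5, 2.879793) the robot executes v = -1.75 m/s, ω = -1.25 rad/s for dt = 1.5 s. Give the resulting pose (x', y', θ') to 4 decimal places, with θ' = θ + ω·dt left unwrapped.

θ' = 2.8798 + -1.25·1.5 = 1.0048
R = v/ω = -1.75/-1.25 = 1.4000
x' = 5 + 1.4000·(sin 1.0048 − sin 2.8798) = 5.8193
y' = -1.5 − 1.4000·(cos 1.0048 − cos 2.8798) = -3.6031

(5.8193, -3.6031, 1.0048)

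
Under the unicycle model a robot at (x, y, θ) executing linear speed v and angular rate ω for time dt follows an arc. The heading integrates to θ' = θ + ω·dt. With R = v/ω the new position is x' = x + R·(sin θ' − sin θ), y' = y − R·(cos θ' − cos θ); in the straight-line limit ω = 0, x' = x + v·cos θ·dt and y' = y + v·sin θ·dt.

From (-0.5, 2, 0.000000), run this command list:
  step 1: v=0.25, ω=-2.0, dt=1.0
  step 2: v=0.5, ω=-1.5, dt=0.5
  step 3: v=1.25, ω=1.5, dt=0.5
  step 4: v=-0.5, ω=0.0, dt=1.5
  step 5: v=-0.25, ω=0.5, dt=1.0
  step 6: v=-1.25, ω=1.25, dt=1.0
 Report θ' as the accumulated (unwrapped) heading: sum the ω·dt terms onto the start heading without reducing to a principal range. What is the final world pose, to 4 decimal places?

(-1.3958, 3.0537, -0.2500)

step 1: θ'=-2.0000 (R=-0.1250) → pose (-0.3863, 1.8230, -2.0000)
step 2: θ'=-2.7500 (R=-0.3333) → pose (-0.5622, 1.6536, -2.7500)
step 3: θ'=-2.0000 (R=0.8333) → pose (-1.0019, 1.2301, -2.0000)
step 4: θ'=-2.0000 (straight) → pose (-0.6898, 1.9121, -2.0000)
step 5: θ'=-1.5000 (R=-0.5000) → pose (-0.6457, 2.1555, -1.5000)
step 6: θ'=-0.2500 (R=-1.0000) → pose (-1.3958, 3.0537, -0.2500)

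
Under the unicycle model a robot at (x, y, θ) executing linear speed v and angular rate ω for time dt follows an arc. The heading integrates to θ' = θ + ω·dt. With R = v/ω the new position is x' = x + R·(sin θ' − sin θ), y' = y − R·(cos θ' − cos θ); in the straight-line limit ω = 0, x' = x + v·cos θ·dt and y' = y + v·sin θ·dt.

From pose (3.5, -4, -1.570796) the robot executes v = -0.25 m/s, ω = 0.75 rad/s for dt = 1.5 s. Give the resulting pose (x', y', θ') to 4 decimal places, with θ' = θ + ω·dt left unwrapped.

(3.3104, -3.6992, -0.4458)

θ' = -1.5708 + 0.75·1.5 = -0.4458
R = v/ω = -0.25/0.75 = -0.3333
x' = 3.5 + -0.3333·(sin -0.4458 − sin -1.5708) = 3.3104
y' = -4 − -0.3333·(cos -0.4458 − cos -1.5708) = -3.6992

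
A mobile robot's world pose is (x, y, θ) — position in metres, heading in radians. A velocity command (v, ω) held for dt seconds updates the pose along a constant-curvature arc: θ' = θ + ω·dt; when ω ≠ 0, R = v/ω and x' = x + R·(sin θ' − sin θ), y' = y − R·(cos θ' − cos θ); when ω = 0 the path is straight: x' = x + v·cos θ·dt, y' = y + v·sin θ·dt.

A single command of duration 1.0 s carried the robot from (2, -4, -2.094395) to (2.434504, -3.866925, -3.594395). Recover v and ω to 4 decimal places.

Δθ = -3.594395 − -2.094395 = -1.500000
ω = Δθ/dt = -1.500000/1.0 = -1.5000
R = Δx/(sin θ' − sin θ) = 0.3333
v = R·ω = 0.3333·-1.5000 = -0.5000

v = -0.5000, ω = -1.5000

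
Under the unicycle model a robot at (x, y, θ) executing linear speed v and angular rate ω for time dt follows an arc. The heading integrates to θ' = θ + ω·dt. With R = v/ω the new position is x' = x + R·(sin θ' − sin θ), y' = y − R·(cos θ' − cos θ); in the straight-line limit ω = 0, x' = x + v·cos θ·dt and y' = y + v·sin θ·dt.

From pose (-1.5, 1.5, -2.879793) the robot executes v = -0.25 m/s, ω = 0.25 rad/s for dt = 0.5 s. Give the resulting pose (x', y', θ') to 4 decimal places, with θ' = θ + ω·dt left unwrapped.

(-1.3816, 1.5398, -2.7548)

θ' = -2.8798 + 0.25·0.5 = -2.7548
R = v/ω = -0.25/0.25 = -1.0000
x' = -1.5 + -1.0000·(sin -2.7548 − sin -2.8798) = -1.3816
y' = 1.5 − -1.0000·(cos -2.7548 − cos -2.8798) = 1.5398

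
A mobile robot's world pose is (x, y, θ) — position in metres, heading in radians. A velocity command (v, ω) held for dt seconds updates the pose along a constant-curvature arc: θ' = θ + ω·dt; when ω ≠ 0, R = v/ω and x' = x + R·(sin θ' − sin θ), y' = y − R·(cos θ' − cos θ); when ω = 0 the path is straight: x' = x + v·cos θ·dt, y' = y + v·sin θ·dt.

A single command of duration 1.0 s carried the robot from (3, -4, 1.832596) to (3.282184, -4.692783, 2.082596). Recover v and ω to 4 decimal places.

v = -0.7500, ω = 0.2500

Δθ = 2.082596 − 1.832596 = 0.250000
ω = Δθ/dt = 0.250000/1.0 = 0.2500
R = −Δy/(cos θ' − cos θ) = -3.0000
v = R·ω = -3.0000·0.2500 = -0.7500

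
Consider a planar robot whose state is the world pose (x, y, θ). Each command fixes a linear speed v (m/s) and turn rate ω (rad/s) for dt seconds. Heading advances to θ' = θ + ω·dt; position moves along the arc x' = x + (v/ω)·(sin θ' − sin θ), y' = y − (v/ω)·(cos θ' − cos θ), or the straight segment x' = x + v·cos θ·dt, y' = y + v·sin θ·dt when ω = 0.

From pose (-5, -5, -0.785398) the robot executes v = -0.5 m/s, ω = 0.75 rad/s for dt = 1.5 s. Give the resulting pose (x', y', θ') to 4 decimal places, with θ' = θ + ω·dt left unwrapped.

θ' = -0.7854 + 0.75·1.5 = 0.3396
R = v/ω = -0.5/0.75 = -0.6667
x' = -5 + -0.6667·(sin 0.3396 − sin -0.7854) = -5.6935
y' = -5 − -0.6667·(cos 0.3396 − cos -0.7854) = -4.8428

(-5.6935, -4.8428, 0.3396)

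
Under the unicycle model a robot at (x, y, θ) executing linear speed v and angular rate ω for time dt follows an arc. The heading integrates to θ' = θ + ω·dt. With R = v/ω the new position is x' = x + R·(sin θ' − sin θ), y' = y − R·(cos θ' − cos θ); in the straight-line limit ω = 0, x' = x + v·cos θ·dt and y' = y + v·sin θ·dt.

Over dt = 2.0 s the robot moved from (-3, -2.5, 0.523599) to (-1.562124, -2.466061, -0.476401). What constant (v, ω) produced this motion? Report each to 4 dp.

v = 0.7500, ω = -0.5000

Δθ = -0.476401 − 0.523599 = -1.000000
ω = Δθ/dt = -1.000000/2.0 = -0.5000
R = Δx/(sin θ' − sin θ) = -1.5000
v = R·ω = -1.5000·-0.5000 = 0.7500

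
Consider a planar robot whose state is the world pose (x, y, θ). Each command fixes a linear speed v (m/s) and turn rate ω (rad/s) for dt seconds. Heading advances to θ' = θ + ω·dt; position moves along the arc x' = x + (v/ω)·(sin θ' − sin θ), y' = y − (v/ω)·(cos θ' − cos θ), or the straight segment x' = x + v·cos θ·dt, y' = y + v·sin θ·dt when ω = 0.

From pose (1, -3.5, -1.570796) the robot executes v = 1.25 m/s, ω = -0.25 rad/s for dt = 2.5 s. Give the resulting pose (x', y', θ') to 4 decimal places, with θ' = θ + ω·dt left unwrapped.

(0.0548, -6.4255, -2.1958)

θ' = -1.5708 + -0.25·2.5 = -2.1958
R = v/ω = 1.25/-0.25 = -5.0000
x' = 1 + -5.0000·(sin -2.1958 − sin -1.5708) = 0.0548
y' = -3.5 − -5.0000·(cos -2.1958 − cos -1.5708) = -6.4255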